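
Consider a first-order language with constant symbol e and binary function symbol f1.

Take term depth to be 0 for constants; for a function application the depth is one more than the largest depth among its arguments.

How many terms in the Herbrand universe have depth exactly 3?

21

Count level by level. With function symbols f1/2, the terms of depth ≤ k are the 1 constant together with each function applied to depth-≤(k−1) tuples, so N_k = 1 + N_{k-1}^2.
N_0 = 1
N_1 = 1 + 1^2 = 2
N_2 = 1 + 2^2 = 5
N_3 = 1 + 5^2 = 26
Terms of depth exactly 3: N_3 − N_2 = 26 − 5 = 21.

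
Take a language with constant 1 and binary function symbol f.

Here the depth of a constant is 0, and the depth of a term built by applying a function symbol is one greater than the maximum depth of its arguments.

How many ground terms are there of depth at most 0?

Write N_k for the number of ground terms of depth ≤ k. A term of depth ≤ k is either a constant or a function symbol applied to arguments of depth ≤ k−1, so N_k = 1 + N_{k-1}^2.
N_0 = 1
Explicitly: 1.

1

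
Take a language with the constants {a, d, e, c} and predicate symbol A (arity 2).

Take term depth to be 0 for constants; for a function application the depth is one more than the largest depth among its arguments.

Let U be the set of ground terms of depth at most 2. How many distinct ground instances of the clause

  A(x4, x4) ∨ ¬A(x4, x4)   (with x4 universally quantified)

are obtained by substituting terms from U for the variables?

4

Ground terms of depth ≤ 2:
  With no function symbols every ground term is a constant, so there are exactly 4 ground terms at every depth bound.
  N_0 = 4
  N_1 = 4
  N_2 = 4
So there are 4 ground terms available for substitution.
The body mentions the single quantified variable x4; since ground terms form a free algebra, no two substitutions collapse to the same formula.
Number of ground instances = 4.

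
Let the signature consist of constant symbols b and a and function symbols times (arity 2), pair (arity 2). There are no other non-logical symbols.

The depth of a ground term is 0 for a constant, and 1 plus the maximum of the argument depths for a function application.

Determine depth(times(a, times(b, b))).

2

depth(times(b, b)) = 1 + max(0, 0) = 1
depth(times(a, times(b, b))) = 1 + max(0, 1) = 2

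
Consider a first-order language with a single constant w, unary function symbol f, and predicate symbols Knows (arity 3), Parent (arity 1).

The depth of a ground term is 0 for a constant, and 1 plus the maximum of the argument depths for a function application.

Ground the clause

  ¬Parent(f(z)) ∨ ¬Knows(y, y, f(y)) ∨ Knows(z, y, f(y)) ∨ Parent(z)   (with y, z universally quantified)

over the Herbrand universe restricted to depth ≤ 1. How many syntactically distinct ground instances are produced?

Ground terms of depth ≤ 1:
  Let N_k = |{terms of depth ≤ k}|. Then N_0 = 1 and N_k = 1 + N_{k-1} for k ≥ 1 (one summand per function symbol, arity giving the exponent).
  N_0 = 1
  N_1 = 1 + 1 = 2
  Explicitly: w, f(w).
So there are 2 ground terms available for substitution.
There are 2 variables to instantiate (y, z), each occurring in at least one literal, so different choices give different ground instances.
Number of ground instances = 2^2 = 4.

4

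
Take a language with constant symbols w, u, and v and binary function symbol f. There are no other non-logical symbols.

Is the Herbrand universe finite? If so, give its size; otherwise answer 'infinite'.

infinite

The signature has at least one function symbol (f, arity 2) and at least one constant (w).
Iterating f gives infinitely many distinct ground terms: w, f(w, w), f(f(w, w), f(w, w)), ...
So the Herbrand universe is infinite.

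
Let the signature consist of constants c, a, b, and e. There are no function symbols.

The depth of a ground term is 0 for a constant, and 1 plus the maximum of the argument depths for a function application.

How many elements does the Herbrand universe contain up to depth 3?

4

With no function symbols every ground term is a constant, so there are exactly 4 ground terms at every depth bound.
N_0 = 4
N_1 = 4
N_2 = 4
N_3 = 4
Explicitly: c, a, b, e.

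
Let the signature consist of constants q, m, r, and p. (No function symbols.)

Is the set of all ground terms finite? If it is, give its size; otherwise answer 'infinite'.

There are no function symbols, so every ground term is one of the 4 constants.
The Herbrand universe is {q, m, r, p}, which is finite with 4 elements.

4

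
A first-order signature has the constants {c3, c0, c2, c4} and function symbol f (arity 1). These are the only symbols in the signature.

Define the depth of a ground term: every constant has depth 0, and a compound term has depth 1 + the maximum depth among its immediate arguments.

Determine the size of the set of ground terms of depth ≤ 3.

Let N_k count ground terms of depth at most k. Each non-constant term of depth ≤ k is some function symbol applied to depth-≤(k−1) arguments, giving N_k = 4 + N_{k-1}.
N_0 = 4
N_1 = 4 + 4 = 8
N_2 = 4 + 8 = 12
N_3 = 4 + 12 = 16

16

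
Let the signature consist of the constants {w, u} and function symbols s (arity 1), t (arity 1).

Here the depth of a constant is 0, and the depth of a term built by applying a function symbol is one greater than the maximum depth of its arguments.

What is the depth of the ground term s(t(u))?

2

depth(t(u)) = 1 + depth(u) = 1 + 0 = 1
depth(s(t(u))) = 1 + depth(t(u)) = 1 + 1 = 2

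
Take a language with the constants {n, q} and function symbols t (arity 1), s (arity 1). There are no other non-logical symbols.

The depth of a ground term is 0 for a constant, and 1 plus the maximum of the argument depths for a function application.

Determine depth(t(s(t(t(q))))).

4

depth(t(q)) = 1 + depth(q) = 1 + 0 = 1
depth(t(t(q))) = 1 + depth(t(q)) = 1 + 1 = 2
depth(s(t(t(q)))) = 1 + depth(t(t(q))) = 1 + 2 = 3
depth(t(s(t(t(q))))) = 1 + depth(s(t(t(q)))) = 1 + 3 = 4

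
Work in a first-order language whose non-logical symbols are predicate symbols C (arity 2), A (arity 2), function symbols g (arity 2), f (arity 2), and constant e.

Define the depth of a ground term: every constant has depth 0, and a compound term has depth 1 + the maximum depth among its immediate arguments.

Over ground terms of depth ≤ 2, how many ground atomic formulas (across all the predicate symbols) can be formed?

First count ground terms of depth ≤ 2.
Let N_k = |{terms of depth ≤ k}|. Then N_0 = 1 and N_k = 1 + N_{k-1}^2 + N_{k-1}^2 for k ≥ 1 (one summand per function symbol, arity giving the exponent).
N_0 = 1
N_1 = 1 + 1^2 + 1^2 = 3
N_2 = 1 + 3^2 + 3^2 = 19
So |H| = 19.
A ground atom is a predicate applied to a tuple of terms from H, so the count is the sum over predicates of |H|^arity:
  C: 19^2 = 361;  A: 19^2 = 361
Total ground atoms: 361 + 361 = 722.

722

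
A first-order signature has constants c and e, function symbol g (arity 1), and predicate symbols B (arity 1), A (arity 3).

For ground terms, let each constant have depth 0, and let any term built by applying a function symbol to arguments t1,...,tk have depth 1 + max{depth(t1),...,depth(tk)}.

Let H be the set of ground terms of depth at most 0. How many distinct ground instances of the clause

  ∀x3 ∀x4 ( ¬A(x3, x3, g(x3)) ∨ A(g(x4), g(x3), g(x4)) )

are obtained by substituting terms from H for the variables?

Ground terms of depth ≤ 0:
  Let N_k = |{terms of depth ≤ k}|. Then N_0 = 2 and N_k = 2 + N_{k-1} for k ≥ 1 (one summand per function symbol, arity giving the exponent).
  N_0 = 2
  Explicitly: c, e.
So there are 2 ground terms available for substitution.
Each of x3, x4 ranges independently over the available ground terms, and distinct assignments produce distinct instances.
Number of ground instances = 2^2 = 4.

4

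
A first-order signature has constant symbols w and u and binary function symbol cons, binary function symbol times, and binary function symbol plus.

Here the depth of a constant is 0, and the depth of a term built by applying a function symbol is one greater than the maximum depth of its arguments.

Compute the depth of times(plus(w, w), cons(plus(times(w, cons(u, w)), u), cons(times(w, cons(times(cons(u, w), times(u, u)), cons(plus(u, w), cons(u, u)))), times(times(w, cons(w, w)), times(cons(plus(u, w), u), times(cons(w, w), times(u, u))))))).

7

depth(plus(w, w)) = 1 + max(0, 0) = 1
depth(cons(u, w)) = 1 + max(0, 0) = 1
depth(times(w, cons(u, w))) = 1 + max(0, 1) = 2
depth(plus(times(w, cons(u, w)), u)) = 1 + max(2, 0) = 3
depth(times(u, u)) = 1 + max(0, 0) = 1
depth(times(cons(u, w), times(u, u))) = 1 + max(1, 1) = 2
depth(plus(u, w)) = 1 + max(0, 0) = 1
depth(cons(u, u)) = 1 + max(0, 0) = 1
depth(cons(plus(u, w), cons(u, u))) = 1 + max(1, 1) = 2
depth(cons(times(cons(u, w), times(u, u)), cons(plus(u, w), cons(u, u)))) = 1 + max(2, 2) = 3
depth(times(w, cons(times(cons(u, w), times(u, u)), cons(plus(u, w), cons(u, u))))) = 1 + max(0, 3) = 4
depth(cons(w, w)) = 1 + max(0, 0) = 1
depth(times(w, cons(w, w))) = 1 + max(0, 1) = 2
depth(cons(plus(u, w), u)) = 1 + max(1, 0) = 2
depth(times(cons(w, w), times(u, u))) = 1 + max(1, 1) = 2
depth(times(cons(plus(u, w), u), times(cons(w, w), times(u, u)))) = 1 + max(2, 2) = 3
depth(times(times(w, cons(w, w)), times(cons(plus(u, w), u), times(cons(w, w), times(u, u))))) = 1 + max(2, 3) = 4
depth(cons(times(w, cons(times(cons(u, w), times(u, u)), cons(plus(u, w), cons(u, u)))), times(times(w, cons(w, w)), times(cons(plus(u, w), u), times(cons(w, w), times(u, u)))))) = 1 + max(4, 4) = 5
depth(cons(plus(times(w, cons(u, w)), u), cons(times(w, cons(times(cons(u, w), times(u, u)), cons(plus(u, w), cons(u, u)))), times(times(w, cons(w, w)), times(cons(plus(u, w), u), times(cons(w, w), times(u, u))))))) = 1 + max(3, 5) = 6
depth(times(plus(w, w), cons(plus(times(w, cons(u, w)), u), cons(times(w, cons(times(cons(u, w), times(u, u)), cons(plus(u, w), cons(u, u)))), times(times(w, cons(w, w)), times(cons(plus(u, w), u), times(cons(w, w), times(u, u)))))))) = 1 + max(1, 6) = 7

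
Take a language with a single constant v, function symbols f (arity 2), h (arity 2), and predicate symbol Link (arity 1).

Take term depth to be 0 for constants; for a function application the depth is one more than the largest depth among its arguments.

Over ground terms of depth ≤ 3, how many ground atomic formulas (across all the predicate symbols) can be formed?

First count ground terms of depth ≤ 3.
If N_k denotes the number of depth-≤k ground terms, the 1 constant gives N_0 = 1, and each function symbol of arity r contributes N_{k-1}^r new terms at level k: N_k = 1 + N_{k-1}^2 + N_{k-1}^2.
N_0 = 1
N_1 = 1 + 1^2 + 1^2 = 3
N_2 = 1 + 3^2 + 3^2 = 19
N_3 = 1 + 19^2 + 19^2 = 723
So |H| = 723.
A ground atom is a predicate applied to a tuple of terms from H, so the count is the sum over predicates of |H|^arity:
  Link: 723
Total ground atoms: 723.

723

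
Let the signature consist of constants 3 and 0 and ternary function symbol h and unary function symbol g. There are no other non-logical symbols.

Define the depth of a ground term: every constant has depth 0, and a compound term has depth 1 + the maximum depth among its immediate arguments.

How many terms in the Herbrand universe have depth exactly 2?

If N_k denotes the number of depth-≤k ground terms, the 2 constants give N_0 = 2, and each function symbol of arity r contributes N_{k-1}^r new terms at level k: N_k = 2 + N_{k-1}^3 + N_{k-1}.
N_0 = 2
N_1 = 2 + 2^3 + 2 = 12
N_2 = 2 + 12^3 + 12 = 1742
Terms of depth exactly 2: N_2 − N_1 = 1742 − 12 = 1730.

1730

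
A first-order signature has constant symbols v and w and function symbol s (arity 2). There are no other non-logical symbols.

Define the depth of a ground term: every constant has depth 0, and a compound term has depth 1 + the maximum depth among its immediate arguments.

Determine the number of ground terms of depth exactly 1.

Write N_k for the number of ground terms of depth ≤ k. A term of depth ≤ k is either a constant or a function symbol applied to arguments of depth ≤ k−1, so N_k = 2 + N_{k-1}^2.
N_0 = 2
N_1 = 2 + 2^2 = 6
Terms of depth exactly 1: N_1 − N_0 = 6 − 2 = 4.

4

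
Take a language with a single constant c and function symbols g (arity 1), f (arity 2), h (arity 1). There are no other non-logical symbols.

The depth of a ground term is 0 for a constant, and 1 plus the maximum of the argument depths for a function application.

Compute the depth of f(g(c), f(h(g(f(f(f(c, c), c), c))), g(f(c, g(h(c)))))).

depth(g(c)) = 1 + depth(c) = 1 + 0 = 1
depth(f(c, c)) = 1 + max(0, 0) = 1
depth(f(f(c, c), c)) = 1 + max(1, 0) = 2
depth(f(f(f(c, c), c), c)) = 1 + max(2, 0) = 3
depth(g(f(f(f(c, c), c), c))) = 1 + depth(f(f(f(c, c), c), c)) = 1 + 3 = 4
depth(h(g(f(f(f(c, c), c), c)))) = 1 + depth(g(f(f(f(c, c), c), c))) = 1 + 4 = 5
depth(h(c)) = 1 + depth(c) = 1 + 0 = 1
depth(g(h(c))) = 1 + depth(h(c)) = 1 + 1 = 2
depth(f(c, g(h(c)))) = 1 + max(0, 2) = 3
depth(g(f(c, g(h(c))))) = 1 + depth(f(c, g(h(c)))) = 1 + 3 = 4
depth(f(h(g(f(f(f(c, c), c), c))), g(f(c, g(h(c)))))) = 1 + max(5, 4) = 6
depth(f(g(c), f(h(g(f(f(f(c, c), c), c))), g(f(c, g(h(c))))))) = 1 + max(1, 6) = 7

7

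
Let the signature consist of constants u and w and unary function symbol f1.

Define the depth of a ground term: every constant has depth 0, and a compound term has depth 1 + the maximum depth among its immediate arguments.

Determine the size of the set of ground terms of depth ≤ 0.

2

Write N_k for the number of ground terms of depth ≤ k. A term of depth ≤ k is either a constant or a function symbol applied to arguments of depth ≤ k−1, so N_k = 2 + N_{k-1}.
N_0 = 2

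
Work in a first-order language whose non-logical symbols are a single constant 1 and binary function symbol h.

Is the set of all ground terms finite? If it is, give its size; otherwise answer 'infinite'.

infinite

The signature has at least one function symbol (h, arity 2) and at least one constant (1).
Iterating h gives infinitely many distinct ground terms: 1, h(1, 1), h(h(1, 1), h(1, 1)), ...
So the Herbrand universe is infinite.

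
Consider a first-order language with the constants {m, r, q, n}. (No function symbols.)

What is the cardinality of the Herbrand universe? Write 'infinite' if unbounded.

There are no function symbols, so every ground term is one of the 4 constants.
The Herbrand universe is {m, r, q, n}, which is finite with 4 elements.

4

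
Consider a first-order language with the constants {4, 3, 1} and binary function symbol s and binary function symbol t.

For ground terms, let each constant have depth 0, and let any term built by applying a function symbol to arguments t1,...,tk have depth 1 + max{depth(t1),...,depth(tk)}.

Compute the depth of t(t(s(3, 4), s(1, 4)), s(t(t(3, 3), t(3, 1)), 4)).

depth(s(3, 4)) = 1 + max(0, 0) = 1
depth(s(1, 4)) = 1 + max(0, 0) = 1
depth(t(s(3, 4), s(1, 4))) = 1 + max(1, 1) = 2
depth(t(3, 3)) = 1 + max(0, 0) = 1
depth(t(3, 1)) = 1 + max(0, 0) = 1
depth(t(t(3, 3), t(3, 1))) = 1 + max(1, 1) = 2
depth(s(t(t(3, 3), t(3, 1)), 4)) = 1 + max(2, 0) = 3
depth(t(t(s(3, 4), s(1, 4)), s(t(t(3, 3), t(3, 1)), 4))) = 1 + max(2, 3) = 4

4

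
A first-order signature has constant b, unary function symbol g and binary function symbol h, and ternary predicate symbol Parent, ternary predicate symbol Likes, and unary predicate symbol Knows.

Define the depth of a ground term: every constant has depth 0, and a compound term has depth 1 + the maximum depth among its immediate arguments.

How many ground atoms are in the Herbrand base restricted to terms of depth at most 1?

First count ground terms of depth ≤ 1.
Write N_k for the number of ground terms of depth ≤ k. A term of depth ≤ k is either a constant or a function symbol applied to arguments of depth ≤ k−1, so N_k = 1 + N_{k-1} + N_{k-1}^2.
N_0 = 1
N_1 = 1 + 1 + 1^2 = 3
Explicitly: b, g(b), h(b, b).
So |H| = 3.
Each predicate of arity r yields |H|^r ground atoms (one per choice of an r-tuple from H):
  Parent: 3^3 = 27;  Likes: 3^3 = 27;  Knows: 3
Total ground atoms: 27 + 27 + 3 = 57.

57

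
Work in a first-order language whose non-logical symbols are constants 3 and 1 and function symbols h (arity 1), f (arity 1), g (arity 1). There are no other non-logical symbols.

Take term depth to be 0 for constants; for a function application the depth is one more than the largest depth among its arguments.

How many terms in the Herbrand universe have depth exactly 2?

18

Let N_k count ground terms of depth at most k. Each non-constant term of depth ≤ k is some function symbol applied to depth-≤(k−1) arguments, giving N_k = 2 + N_{k-1} + N_{k-1} + N_{k-1}.
N_0 = 2
N_1 = 2 + 2 + 2 + 2 = 8
N_2 = 2 + 8 + 8 + 8 = 26
Terms of depth exactly 2: N_2 − N_1 = 26 − 8 = 18.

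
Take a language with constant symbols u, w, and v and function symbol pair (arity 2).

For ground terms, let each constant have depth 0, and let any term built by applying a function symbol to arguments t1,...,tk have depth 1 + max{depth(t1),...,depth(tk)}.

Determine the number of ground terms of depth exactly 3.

Count level by level. With function symbols pair/2, the terms of depth ≤ k are the 3 constants together with each function applied to depth-≤(k−1) tuples, so N_k = 3 + N_{k-1}^2.
N_0 = 3
N_1 = 3 + 3^2 = 12
N_2 = 3 + 12^2 = 147
N_3 = 3 + 147^2 = 21612
Terms of depth exactly 3: N_3 − N_2 = 21612 − 147 = 21465.

21465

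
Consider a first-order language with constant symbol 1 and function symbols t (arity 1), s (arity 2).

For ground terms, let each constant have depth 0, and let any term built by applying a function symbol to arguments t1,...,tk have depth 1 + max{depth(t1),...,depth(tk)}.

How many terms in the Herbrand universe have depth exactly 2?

Write N_k for the number of ground terms of depth ≤ k. A term of depth ≤ k is either a constant or a function symbol applied to arguments of depth ≤ k−1, so N_k = 1 + N_{k-1} + N_{k-1}^2.
N_0 = 1
N_1 = 1 + 1 + 1^2 = 3
N_2 = 1 + 3 + 3^2 = 13
Terms of depth exactly 2: N_2 − N_1 = 13 − 3 = 10.

10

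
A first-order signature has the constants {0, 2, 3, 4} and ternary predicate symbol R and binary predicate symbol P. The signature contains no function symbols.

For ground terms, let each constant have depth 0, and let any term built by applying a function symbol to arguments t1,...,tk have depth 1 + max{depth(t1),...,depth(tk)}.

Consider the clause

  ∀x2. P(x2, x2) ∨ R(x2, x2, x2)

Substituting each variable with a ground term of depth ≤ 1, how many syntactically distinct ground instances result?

Ground terms of depth ≤ 1:
  With no function symbols every ground term is a constant, so there are exactly 4 ground terms at every depth bound.
  N_0 = 4
  N_1 = 4
  Explicitly: 0, 2, 3, 4.
So there are 4 ground terms available for substitution.
There is 1 variable to instantiate (x2),  occurring in at least one literal, so different choices give different ground instances.
Number of ground instances = 4.

4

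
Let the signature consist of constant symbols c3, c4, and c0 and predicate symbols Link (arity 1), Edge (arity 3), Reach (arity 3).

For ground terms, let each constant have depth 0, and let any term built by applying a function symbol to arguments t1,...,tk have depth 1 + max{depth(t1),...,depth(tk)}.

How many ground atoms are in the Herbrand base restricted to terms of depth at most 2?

57

First count ground terms of depth ≤ 2.
With no function symbols every ground term is a constant, so there are exactly 3 ground terms at every depth bound.
N_0 = 3
N_1 = 3
N_2 = 3
Explicitly: c3, c4, c0.
So |H| = 3.
Ground atoms are formed by filling each argument slot of a predicate with a term from H, so an r-ary predicate gives |H|^r atoms:
  Link: 3;  Edge: 3^3 = 27;  Reach: 3^3 = 27
Total ground atoms: 3 + 27 + 27 = 57.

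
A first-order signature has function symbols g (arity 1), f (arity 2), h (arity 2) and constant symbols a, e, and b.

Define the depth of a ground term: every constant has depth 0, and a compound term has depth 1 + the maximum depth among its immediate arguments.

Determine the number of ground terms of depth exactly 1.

Let N_k count ground terms of depth at most k. Each non-constant term of depth ≤ k is some function symbol applied to depth-≤(k−1) arguments, giving N_k = 3 + N_{k-1} + N_{k-1}^2 + N_{k-1}^2.
N_0 = 3
N_1 = 3 + 3 + 3^2 + 3^2 = 24
Terms of depth exactly 1: N_1 − N_0 = 24 − 3 = 21.

21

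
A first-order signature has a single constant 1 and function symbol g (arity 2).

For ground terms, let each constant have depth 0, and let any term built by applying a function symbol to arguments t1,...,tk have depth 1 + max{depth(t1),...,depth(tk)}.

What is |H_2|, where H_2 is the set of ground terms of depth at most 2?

5

Let N_k = |{terms of depth ≤ k}|. Then N_0 = 1 and N_k = 1 + N_{k-1}^2 for k ≥ 1 (one summand per function symbol, arity giving the exponent).
N_0 = 1
N_1 = 1 + 1^2 = 2
N_2 = 1 + 2^2 = 5
Explicitly: 1, g(1, 1), g(1, g(1, 1)), g(g(1, 1), 1), g(g(1, 1), g(1, 1)).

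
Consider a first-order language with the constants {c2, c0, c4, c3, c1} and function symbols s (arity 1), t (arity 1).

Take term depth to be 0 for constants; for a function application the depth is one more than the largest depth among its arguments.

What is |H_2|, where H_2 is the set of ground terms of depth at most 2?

35

Count level by level. With function symbols s/1, t/1, the terms of depth ≤ k are the 5 constants together with each function applied to depth-≤(k−1) tuples, so N_k = 5 + N_{k-1} + N_{k-1}.
N_0 = 5
N_1 = 5 + 5 + 5 = 15
N_2 = 5 + 15 + 15 = 35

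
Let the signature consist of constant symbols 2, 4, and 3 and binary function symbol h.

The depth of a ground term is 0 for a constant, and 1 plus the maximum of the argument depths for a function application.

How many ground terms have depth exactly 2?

135

Write N_k for the number of ground terms of depth ≤ k. A term of depth ≤ k is either a constant or a function symbol applied to arguments of depth ≤ k−1, so N_k = 3 + N_{k-1}^2.
N_0 = 3
N_1 = 3 + 3^2 = 12
N_2 = 3 + 12^2 = 147
Terms of depth exactly 2: N_2 − N_1 = 147 − 12 = 135.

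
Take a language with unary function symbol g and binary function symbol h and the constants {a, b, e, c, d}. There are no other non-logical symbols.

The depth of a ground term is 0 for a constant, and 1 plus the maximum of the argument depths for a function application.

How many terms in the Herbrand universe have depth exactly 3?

Write N_k for the number of ground terms of depth ≤ k. A term of depth ≤ k is either a constant or a function symbol applied to arguments of depth ≤ k−1, so N_k = 5 + N_{k-1} + N_{k-1}^2.
N_0 = 5
N_1 = 5 + 5 + 5^2 = 35
N_2 = 5 + 35 + 35^2 = 1265
N_3 = 5 + 1265 + 1265^2 = 1601495
Terms of depth exactly 3: N_3 − N_2 = 1601495 − 1265 = 1600230.

1600230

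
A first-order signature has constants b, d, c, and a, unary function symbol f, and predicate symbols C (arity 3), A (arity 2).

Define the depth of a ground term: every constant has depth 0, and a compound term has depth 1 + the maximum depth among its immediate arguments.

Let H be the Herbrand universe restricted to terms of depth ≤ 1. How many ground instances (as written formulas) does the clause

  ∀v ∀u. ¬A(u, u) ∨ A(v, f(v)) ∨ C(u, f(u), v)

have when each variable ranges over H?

Ground terms of depth ≤ 1:
  Let N_k = |{terms of depth ≤ k}|. Then N_0 = 4 and N_k = 4 + N_{k-1} for k ≥ 1 (one summand per function symbol, arity giving the exponent).
  N_0 = 4
  N_1 = 4 + 4 = 8
  Explicitly: b, d, c, a, f(b), f(d), f(c), f(a).
So there are 8 ground terms available for substitution.
Each of v, u ranges independently over the available ground terms, and distinct assignments produce distinct instances.
Number of ground instances = 8^2 = 64.

64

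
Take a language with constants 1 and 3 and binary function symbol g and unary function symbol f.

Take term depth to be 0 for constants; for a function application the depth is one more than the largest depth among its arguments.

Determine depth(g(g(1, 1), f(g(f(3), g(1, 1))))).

depth(g(1, 1)) = 1 + max(0, 0) = 1
depth(f(3)) = 1 + depth(3) = 1 + 0 = 1
depth(g(f(3), g(1, 1))) = 1 + max(1, 1) = 2
depth(f(g(f(3), g(1, 1)))) = 1 + depth(g(f(3), g(1, 1))) = 1 + 2 = 3
depth(g(g(1, 1), f(g(f(3), g(1, 1))))) = 1 + max(1, 3) = 4

4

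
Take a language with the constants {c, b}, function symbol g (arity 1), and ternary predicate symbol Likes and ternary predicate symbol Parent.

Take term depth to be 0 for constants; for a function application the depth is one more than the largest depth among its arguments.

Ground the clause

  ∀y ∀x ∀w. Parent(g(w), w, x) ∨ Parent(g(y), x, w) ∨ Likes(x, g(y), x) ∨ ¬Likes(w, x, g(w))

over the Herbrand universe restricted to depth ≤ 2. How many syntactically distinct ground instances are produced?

Ground terms of depth ≤ 2:
  Write N_k for the number of ground terms of depth ≤ k. A term of depth ≤ k is either a constant or a function symbol applied to arguments of depth ≤ k−1, so N_k = 2 + N_{k-1}.
  N_0 = 2
  N_1 = 2 + 2 = 4
  N_2 = 2 + 4 = 6
  Explicitly: c, b, g(c), g(b), g(g(c)), g(g(b)).
So there are 6 ground terms available for substitution.
Each of y, x, w ranges independently over the available ground terms, and distinct assignments produce distinct instances.
Number of ground instances = 6^3 = 216.

216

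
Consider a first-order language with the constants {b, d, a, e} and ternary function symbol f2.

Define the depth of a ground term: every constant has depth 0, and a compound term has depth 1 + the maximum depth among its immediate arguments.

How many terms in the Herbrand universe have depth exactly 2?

Count level by level. With function symbols f2/3, the terms of depth ≤ k are the 4 constants together with each function applied to depth-≤(k−1) tuples, so N_k = 4 + N_{k-1}^3.
N_0 = 4
N_1 = 4 + 4^3 = 68
N_2 = 4 + 68^3 = 314436
Terms of depth exactly 2: N_2 − N_1 = 314436 − 68 = 314368.

314368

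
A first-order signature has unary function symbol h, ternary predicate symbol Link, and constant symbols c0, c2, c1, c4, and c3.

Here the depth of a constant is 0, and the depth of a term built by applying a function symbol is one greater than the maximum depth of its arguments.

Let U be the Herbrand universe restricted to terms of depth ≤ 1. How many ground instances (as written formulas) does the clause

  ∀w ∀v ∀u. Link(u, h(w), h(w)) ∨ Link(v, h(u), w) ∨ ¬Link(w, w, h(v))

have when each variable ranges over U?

1000

Ground terms of depth ≤ 1:
  Let N_k count ground terms of depth at most k. Each non-constant term of depth ≤ k is some function symbol applied to depth-≤(k−1) arguments, giving N_k = 5 + N_{k-1}.
  N_0 = 5
  N_1 = 5 + 5 = 10
So there are 10 ground terms available for substitution.
The clause has 3 distinct variables (w, v, u), each appearing in the body. In the free term algebra distinct substitutions yield syntactically distinct ground instances.
Number of ground instances = 10^3 = 1000.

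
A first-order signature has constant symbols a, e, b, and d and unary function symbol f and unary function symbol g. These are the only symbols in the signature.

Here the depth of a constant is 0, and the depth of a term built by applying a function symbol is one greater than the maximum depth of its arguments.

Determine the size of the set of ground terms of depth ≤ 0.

4

If N_k denotes the number of depth-≤k ground terms, the 4 constants give N_0 = 4, and each function symbol of arity r contributes N_{k-1}^r new terms at level k: N_k = 4 + N_{k-1} + N_{k-1}.
N_0 = 4
Explicitly: a, e, b, d.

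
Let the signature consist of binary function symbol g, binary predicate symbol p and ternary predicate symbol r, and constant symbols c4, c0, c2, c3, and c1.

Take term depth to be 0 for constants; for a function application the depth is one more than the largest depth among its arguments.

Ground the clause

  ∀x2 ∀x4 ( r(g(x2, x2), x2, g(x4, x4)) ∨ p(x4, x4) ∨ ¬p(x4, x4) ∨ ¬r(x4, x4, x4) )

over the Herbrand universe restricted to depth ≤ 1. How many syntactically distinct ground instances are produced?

Ground terms of depth ≤ 1:
  Let N_k count ground terms of depth at most k. Each non-constant term of depth ≤ k is some function symbol applied to depth-≤(k−1) arguments, giving N_k = 5 + N_{k-1}^2.
  N_0 = 5
  N_1 = 5 + 5^2 = 30
So there are 30 ground terms available for substitution.
The body mentions every one of the 2 quantified variables; since ground terms form a free algebra, no two substitutions collapse to the same formula.
Number of ground instances = 30^2 = 900.

900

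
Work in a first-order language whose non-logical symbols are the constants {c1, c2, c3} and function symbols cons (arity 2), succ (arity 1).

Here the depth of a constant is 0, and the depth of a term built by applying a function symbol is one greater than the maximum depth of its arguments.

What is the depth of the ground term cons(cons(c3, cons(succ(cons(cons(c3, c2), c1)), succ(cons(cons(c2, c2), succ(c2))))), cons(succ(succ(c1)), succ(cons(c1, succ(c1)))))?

depth(cons(c3, c2)) = 1 + max(0, 0) = 1
depth(cons(cons(c3, c2), c1)) = 1 + max(1, 0) = 2
depth(succ(cons(cons(c3, c2), c1))) = 1 + depth(cons(cons(c3, c2), c1)) = 1 + 2 = 3
depth(cons(c2, c2)) = 1 + max(0, 0) = 1
depth(succ(c2)) = 1 + depth(c2) = 1 + 0 = 1
depth(cons(cons(c2, c2), succ(c2))) = 1 + max(1, 1) = 2
depth(succ(cons(cons(c2, c2), succ(c2)))) = 1 + depth(cons(cons(c2, c2), succ(c2))) = 1 + 2 = 3
depth(cons(succ(cons(cons(c3, c2), c1)), succ(cons(cons(c2, c2), succ(c2))))) = 1 + max(3, 3) = 4
depth(cons(c3, cons(succ(cons(cons(c3, c2), c1)), succ(cons(cons(c2, c2), succ(c2)))))) = 1 + max(0, 4) = 5
depth(succ(c1)) = 1 + depth(c1) = 1 + 0 = 1
depth(succ(succ(c1))) = 1 + depth(succ(c1)) = 1 + 1 = 2
depth(cons(c1, succ(c1))) = 1 + max(0, 1) = 2
depth(succ(cons(c1, succ(c1)))) = 1 + depth(cons(c1, succ(c1))) = 1 + 2 = 3
depth(cons(succ(succ(c1)), succ(cons(c1, succ(c1))))) = 1 + max(2, 3) = 4
depth(cons(cons(c3, cons(succ(cons(cons(c3, c2), c1)), succ(cons(cons(c2, c2), succ(c2))))), cons(succ(succ(c1)), succ(cons(c1, succ(c1)))))) = 1 + max(5, 4) = 6

6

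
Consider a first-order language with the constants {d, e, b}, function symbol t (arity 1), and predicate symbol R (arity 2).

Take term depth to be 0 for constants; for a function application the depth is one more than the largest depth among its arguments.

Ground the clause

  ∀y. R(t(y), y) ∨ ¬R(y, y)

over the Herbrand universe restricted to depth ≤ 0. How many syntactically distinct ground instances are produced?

3

Ground terms of depth ≤ 0:
  Let N_k count ground terms of depth at most k. Each non-constant term of depth ≤ k is some function symbol applied to depth-≤(k−1) arguments, giving N_k = 3 + N_{k-1}.
  N_0 = 3
  Explicitly: d, e, b.
So there are 3 ground terms available for substitution.
The variable y ranges independently over the available ground terms, and distinct assignments produce distinct instances.
Number of ground instances = 3.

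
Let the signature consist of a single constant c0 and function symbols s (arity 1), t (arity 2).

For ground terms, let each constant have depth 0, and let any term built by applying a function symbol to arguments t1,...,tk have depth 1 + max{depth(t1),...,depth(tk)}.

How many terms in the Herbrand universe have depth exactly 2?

10

Let N_k count ground terms of depth at most k. Each non-constant term of depth ≤ k is some function symbol applied to depth-≤(k−1) arguments, giving N_k = 1 + N_{k-1} + N_{k-1}^2.
N_0 = 1
N_1 = 1 + 1 + 1^2 = 3
N_2 = 1 + 3 + 3^2 = 13
Terms of depth exactly 2: N_2 − N_1 = 13 − 3 = 10.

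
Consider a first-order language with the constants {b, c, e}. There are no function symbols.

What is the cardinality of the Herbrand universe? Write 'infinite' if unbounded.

There are no function symbols, so every ground term is one of the 3 constants.
The Herbrand universe is {b, c, e}, which is finite with 3 elements.

3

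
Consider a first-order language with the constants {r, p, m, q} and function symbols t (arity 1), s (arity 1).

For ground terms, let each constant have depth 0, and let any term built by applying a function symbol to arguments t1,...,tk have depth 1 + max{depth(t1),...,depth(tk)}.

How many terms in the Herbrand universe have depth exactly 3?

If N_k denotes the number of depth-≤k ground terms, the 4 constants give N_0 = 4, and each function symbol of arity r contributes N_{k-1}^r new terms at level k: N_k = 4 + N_{k-1} + N_{k-1}.
N_0 = 4
N_1 = 4 + 4 + 4 = 12
N_2 = 4 + 12 + 12 = 28
N_3 = 4 + 28 + 28 = 60
Terms of depth exactly 3: N_3 − N_2 = 60 − 28 = 32.

32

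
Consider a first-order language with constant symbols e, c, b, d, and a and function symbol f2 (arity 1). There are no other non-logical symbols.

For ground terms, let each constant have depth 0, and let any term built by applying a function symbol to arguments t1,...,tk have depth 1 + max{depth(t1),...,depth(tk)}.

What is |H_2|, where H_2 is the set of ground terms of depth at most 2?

15

Let N_k count ground terms of depth at most k. Each non-constant term of depth ≤ k is some function symbol applied to depth-≤(k−1) arguments, giving N_k = 5 + N_{k-1}.
N_0 = 5
N_1 = 5 + 5 = 10
N_2 = 5 + 10 = 15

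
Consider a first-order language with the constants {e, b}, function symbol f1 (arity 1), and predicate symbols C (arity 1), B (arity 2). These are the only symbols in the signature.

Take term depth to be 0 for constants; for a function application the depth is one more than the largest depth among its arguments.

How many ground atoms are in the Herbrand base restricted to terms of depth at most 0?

First count ground terms of depth ≤ 0.
Let N_k = |{terms of depth ≤ k}|. Then N_0 = 2 and N_k = 2 + N_{k-1} for k ≥ 1 (one summand per function symbol, arity giving the exponent).
N_0 = 2
Explicitly: e, b.
So |H| = 2.
A ground atom is a predicate applied to a tuple of terms from H, so the count is the sum over predicates of |H|^arity:
  C: 2;  B: 2^2 = 4
Total ground atoms: 2 + 4 = 6.

6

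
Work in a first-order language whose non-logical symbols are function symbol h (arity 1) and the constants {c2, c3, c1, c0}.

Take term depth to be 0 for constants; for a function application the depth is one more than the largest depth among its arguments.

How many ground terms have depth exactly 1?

Let N_k = |{terms of depth ≤ k}|. Then N_0 = 4 and N_k = 4 + N_{k-1} for k ≥ 1 (one summand per function symbol, arity giving the exponent).
N_0 = 4
N_1 = 4 + 4 = 8
Terms of depth exactly 1: N_1 − N_0 = 8 − 4 = 4.

4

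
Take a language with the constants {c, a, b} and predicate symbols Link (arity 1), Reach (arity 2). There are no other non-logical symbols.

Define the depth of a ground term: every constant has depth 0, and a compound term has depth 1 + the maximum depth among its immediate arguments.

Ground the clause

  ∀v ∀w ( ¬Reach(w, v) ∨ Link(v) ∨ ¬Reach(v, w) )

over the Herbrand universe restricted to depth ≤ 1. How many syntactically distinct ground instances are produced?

Ground terms of depth ≤ 1:
  With no function symbols every ground term is a constant, so there are exactly 3 ground terms at every depth bound.
  N_0 = 3
  N_1 = 3
  Explicitly: c, a, b.
So there are 3 ground terms available for substitution.
The clause has 2 distinct variables (v, w), each appearing in the body. In the free term algebra distinct substitutions yield syntactically distinct ground instances.
Number of ground instances = 3^2 = 9.

9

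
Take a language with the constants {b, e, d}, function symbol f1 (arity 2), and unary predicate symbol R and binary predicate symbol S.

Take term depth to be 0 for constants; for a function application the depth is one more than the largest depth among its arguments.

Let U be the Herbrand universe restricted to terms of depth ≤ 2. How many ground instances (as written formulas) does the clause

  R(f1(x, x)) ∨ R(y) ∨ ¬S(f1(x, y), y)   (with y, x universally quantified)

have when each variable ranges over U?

21609

Ground terms of depth ≤ 2:
  Let N_k count ground terms of depth at most k. Each non-constant term of depth ≤ k is some function symbol applied to depth-≤(k−1) arguments, giving N_k = 3 + N_{k-1}^2.
  N_0 = 3
  N_1 = 3 + 3^2 = 12
  N_2 = 3 + 12^2 = 147
So there are 147 ground terms available for substitution.
Each of y, x ranges independently over the available ground terms, and distinct assignments produce distinct instances.
Number of ground instances = 147^2 = 21609.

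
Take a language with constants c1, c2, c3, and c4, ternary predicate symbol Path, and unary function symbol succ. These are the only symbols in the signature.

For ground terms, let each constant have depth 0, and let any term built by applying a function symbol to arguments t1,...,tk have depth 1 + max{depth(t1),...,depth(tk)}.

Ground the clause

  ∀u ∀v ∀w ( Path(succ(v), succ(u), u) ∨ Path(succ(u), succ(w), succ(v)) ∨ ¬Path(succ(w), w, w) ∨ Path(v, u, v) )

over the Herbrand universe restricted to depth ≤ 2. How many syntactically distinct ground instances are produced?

1728

Ground terms of depth ≤ 2:
  Let N_k = |{terms of depth ≤ k}|. Then N_0 = 4 and N_k = 4 + N_{k-1} for k ≥ 1 (one summand per function symbol, arity giving the exponent).
  N_0 = 4
  N_1 = 4 + 4 = 8
  N_2 = 4 + 8 = 12
So there are 12 ground terms available for substitution.
There are 3 variables to instantiate (u, v, w), each occurring in at least one literal, so different choices give different ground instances.
Number of ground instances = 12^3 = 1728.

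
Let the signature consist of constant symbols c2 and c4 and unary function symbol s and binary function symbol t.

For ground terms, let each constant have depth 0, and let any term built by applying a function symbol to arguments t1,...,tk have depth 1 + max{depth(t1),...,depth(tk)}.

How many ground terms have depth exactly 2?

Let N_k = |{terms of depth ≤ k}|. Then N_0 = 2 and N_k = 2 + N_{k-1} + N_{k-1}^2 for k ≥ 1 (one summand per function symbol, arity giving the exponent).
N_0 = 2
N_1 = 2 + 2 + 2^2 = 8
N_2 = 2 + 8 + 8^2 = 74
Terms of depth exactly 2: N_2 − N_1 = 74 − 8 = 66.

66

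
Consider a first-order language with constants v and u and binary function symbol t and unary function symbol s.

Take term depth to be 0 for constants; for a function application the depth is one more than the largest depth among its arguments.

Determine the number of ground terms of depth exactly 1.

Let N_k = |{terms of depth ≤ k}|. Then N_0 = 2 and N_k = 2 + N_{k-1}^2 + N_{k-1} for k ≥ 1 (one summand per function symbol, arity giving the exponent).
N_0 = 2
N_1 = 2 + 2^2 + 2 = 8
Terms of depth exactly 1: N_1 − N_0 = 8 − 2 = 6.

6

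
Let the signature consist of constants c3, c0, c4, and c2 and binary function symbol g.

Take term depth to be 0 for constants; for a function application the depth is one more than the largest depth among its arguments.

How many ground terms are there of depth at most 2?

Count level by level. With function symbols g/2, the terms of depth ≤ k are the 4 constants together with each function applied to depth-≤(k−1) tuples, so N_k = 4 + N_{k-1}^2.
N_0 = 4
N_1 = 4 + 4^2 = 20
N_2 = 4 + 20^2 = 404

404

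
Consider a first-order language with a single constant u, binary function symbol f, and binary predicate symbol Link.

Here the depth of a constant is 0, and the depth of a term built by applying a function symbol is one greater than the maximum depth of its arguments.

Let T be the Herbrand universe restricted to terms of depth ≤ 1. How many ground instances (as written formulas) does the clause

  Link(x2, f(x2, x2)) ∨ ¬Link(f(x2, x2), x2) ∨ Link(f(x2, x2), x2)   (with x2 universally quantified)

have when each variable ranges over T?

2

Ground terms of depth ≤ 1:
  Let N_k = |{terms of depth ≤ k}|. Then N_0 = 1 and N_k = 1 + N_{k-1}^2 for k ≥ 1 (one summand per function symbol, arity giving the exponent).
  N_0 = 1
  N_1 = 1 + 1^2 = 2
  Explicitly: u, f(u, u).
So there are 2 ground terms available for substitution.
The variable x2 ranges independently over the available ground terms, and distinct assignments produce distinct instances.
Number of ground instances = 2.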